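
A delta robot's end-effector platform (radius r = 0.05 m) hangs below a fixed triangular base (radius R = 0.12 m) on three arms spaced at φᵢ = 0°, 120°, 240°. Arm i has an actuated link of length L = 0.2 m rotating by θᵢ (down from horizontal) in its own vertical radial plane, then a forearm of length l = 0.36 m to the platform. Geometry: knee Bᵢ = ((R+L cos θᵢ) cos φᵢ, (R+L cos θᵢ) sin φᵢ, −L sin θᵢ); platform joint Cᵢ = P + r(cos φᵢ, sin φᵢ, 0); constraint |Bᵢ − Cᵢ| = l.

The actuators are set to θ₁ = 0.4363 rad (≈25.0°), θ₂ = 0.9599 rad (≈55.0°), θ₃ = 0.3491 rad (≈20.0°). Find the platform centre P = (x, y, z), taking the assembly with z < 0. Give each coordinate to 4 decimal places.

φ1=0.0°: virtual centre (0.2513, 0.0000, -0.0845), radius l
O2 = (0.1847·cos120.0°, 0.1847·sin120.0°, -0.1638) = (-0.0924, 0.1600, -0.1638)
φ3=240.0°: virtual centre (-0.1290, -0.2234, -0.0684), radius l
|O₂|²−|O₁|² = -0.0093;  |O₃|²−|O₁|² = 0.0009
[-0.6872 0.3199 -0.1586]·P = -0.0093;  [-0.7605 -0.4468 0.0322]·P = 0.0009
det = 0.5503;  x = 0.0070+-0.1100z,  y = -0.0140+0.2594z
sphere 1 gives Az²+Bz+C=0 with A=1.0794, B=0.2155, C=-0.0626;  B²−4AC=0.3167;  roots -0.3605, 0.1609;  negative root z = -0.3605
x = 0.0467, y = -0.1076

(0.0467, -0.1076, -0.3605)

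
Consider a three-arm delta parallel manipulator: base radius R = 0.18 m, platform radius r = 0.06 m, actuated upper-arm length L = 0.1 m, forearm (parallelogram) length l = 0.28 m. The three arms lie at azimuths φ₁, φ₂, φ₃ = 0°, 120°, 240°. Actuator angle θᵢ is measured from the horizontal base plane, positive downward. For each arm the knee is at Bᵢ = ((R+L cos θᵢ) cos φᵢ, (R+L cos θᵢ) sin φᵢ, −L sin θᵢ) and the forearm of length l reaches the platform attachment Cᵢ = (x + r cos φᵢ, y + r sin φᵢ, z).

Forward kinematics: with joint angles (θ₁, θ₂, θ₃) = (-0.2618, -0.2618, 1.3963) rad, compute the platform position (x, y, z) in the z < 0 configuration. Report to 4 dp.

φ1=0.0°: virtual centre (0.2166, 0.0000, 0.0259), radius l
arm 2 at φ=120.0°: (R−r)+L cos θ2 = 0.2166;  S2 = (-0.1083, 0.1876, 0.0259)
arm 3 at φ=240.0°: (R−r)+L cos θ3 = 0.1374;  S3 = (-0.0687, -0.1190, -0.0985)
subtract pairs → two planes through P
linear system: -0.6498x+0.3751y = 0.0000−0.0000z; -0.5705x+-0.2379y = -0.0190−-0.2487z
det = 0.3686;  x = 0.0194+-0.2531z,  y = 0.0335+-0.4384z
quadratic in z: (1.2563)z²+(0.0187)z+(-0.0377)=0, √Δ=0.4357 → z ∈ {-0.1808, 0.1660}; z = -0.1808 (taking z<0)
x = 0.0651, y = 0.1128

(0.0651, 0.1128, -0.1808)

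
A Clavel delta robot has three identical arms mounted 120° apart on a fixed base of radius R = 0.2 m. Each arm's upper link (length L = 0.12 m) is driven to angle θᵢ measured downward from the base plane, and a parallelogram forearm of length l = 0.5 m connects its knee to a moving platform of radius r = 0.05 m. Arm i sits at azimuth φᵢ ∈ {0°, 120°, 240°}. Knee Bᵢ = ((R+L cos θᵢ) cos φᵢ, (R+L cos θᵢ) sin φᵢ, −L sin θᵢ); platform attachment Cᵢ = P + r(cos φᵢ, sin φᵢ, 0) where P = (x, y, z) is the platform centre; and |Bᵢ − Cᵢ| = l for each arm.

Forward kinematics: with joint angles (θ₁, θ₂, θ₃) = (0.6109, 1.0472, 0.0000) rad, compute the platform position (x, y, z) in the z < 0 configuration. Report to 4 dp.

(-0.0085, -0.1397, -0.4745)

φ1=0.0°: virtual centre (0.2483, 0.0000, -0.0688), radius l
O2 = (0.2100·cos120.0°, 0.2100·sin120.0°, -0.1039) = (-0.1050, 0.1819, -0.1039)
O3 = (0.2700·cos240.0°, 0.2700·sin240.0°, 0.0000) = (-0.1350, -0.2338, 0.0000)
subtract pairs → two planes through P
[-0.7066 0.3637 -0.0702]·P = -0.0115;  [-0.7666 -0.4677 0.1377]·P = 0.0065
Cramer: x(z) = 0.0049+0.0283z;  y(z) = -0.0220+0.2480z
quadratic in z: (1.0623)z²+(0.1130)z+(-0.1856)=0, √Δ=0.8951 → z ∈ {-0.4745, 0.3681}; z = -0.4745 (taking z<0)
x = -0.0085, y = -0.1397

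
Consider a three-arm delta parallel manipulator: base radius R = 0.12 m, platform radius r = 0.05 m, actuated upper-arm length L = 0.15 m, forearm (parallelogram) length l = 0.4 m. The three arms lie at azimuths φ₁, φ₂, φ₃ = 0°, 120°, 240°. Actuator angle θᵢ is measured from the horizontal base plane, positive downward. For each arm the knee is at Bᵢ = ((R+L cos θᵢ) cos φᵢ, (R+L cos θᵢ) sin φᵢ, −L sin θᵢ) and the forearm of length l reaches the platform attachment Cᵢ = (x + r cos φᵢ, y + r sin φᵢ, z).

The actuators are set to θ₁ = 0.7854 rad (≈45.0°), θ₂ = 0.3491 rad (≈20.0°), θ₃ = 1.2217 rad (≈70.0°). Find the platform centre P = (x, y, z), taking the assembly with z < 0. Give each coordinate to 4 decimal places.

S1 = (0.1761·cos0.0°, 0.1761·sin0.0°, -0.1061) = (0.1761, 0.0000, -0.1061)
arm 2 at φ=120.0°: e+L cos θ2 = 0.2110;  S2 = (-0.1055, 0.1827, -0.0513)
S3 = (0.1213·cos240.0°, 0.1213·sin240.0°, -0.1410) = (-0.0607, -0.1051, -0.1410)
subtract pairs → two planes through P
linear system: -0.5631x+0.3654y = 0.0049−0.1095z; -0.4734x+-0.2101y = -0.0077−-0.0698z
det = 0.2913;  x = 0.0061+-0.0085z,  y = 0.0228+-0.3129z
sphere 1 gives Az²+Bz+C=0 with A=1.0980, B=0.2008, C=-0.1193;  B²−4AC=0.5644;  roots -0.4336, 0.2507;  negative root z = -0.4336
x = 0.0098, y = 0.1584

(0.0098, 0.1584, -0.4336)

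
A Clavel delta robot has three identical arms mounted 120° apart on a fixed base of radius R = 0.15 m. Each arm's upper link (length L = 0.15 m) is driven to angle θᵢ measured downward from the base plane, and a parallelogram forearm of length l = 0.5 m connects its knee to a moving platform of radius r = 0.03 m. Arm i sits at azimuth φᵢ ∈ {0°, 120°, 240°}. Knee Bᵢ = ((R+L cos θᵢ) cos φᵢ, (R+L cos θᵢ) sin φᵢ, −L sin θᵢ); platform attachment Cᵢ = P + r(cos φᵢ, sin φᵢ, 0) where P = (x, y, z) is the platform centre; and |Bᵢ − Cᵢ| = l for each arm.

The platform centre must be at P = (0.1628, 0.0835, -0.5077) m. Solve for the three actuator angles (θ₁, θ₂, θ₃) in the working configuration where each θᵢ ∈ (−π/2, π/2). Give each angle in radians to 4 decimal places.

φ1=0.0° → target in arm frame (0.1628, 0.0835)
  A cos θ + B sin θ = C:  -0.0428·cos θ + -0.5077·sin θ = -0.1302
  θ1 = atan2(B,A) + arccos(C/0.5095) = 0.1743
rotate P by −φ2: (-0.0091, -0.1827, -0.5077)
  e−x'=0.1291;  (l²−L²−(e−x')²−y'²−z²)/2L = -0.2677
  γ=atan2(-0.5077,0.1291)=-1.3218;  ψ=arccos(-0.5111)=2.1072;  θ2=γ+ψ≈0.7854
rotate P by −φ3: (-0.1537, 0.0992, -0.5077)
  A cos θ + B sin θ = C:  0.2737·cos θ + -0.5077·sin θ = -0.3834
  γ=atan2(-0.5077,0.2737)=-1.0763;  ψ=arccos(-0.6648)=2.2980;  θ3=γ+ψ≈1.2216

θ₁ = 0.1743, θ₂ = 0.7854, θ₃ = 1.2216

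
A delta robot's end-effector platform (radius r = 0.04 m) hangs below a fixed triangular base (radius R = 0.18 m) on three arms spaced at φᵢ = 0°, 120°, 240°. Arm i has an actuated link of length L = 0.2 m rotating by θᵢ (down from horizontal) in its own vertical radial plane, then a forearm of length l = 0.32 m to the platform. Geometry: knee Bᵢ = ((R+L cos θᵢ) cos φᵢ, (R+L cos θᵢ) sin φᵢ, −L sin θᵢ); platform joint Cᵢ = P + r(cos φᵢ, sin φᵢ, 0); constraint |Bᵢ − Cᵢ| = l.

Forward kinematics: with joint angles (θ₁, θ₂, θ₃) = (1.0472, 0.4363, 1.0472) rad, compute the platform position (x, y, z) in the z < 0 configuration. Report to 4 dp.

(-0.0432, 0.0749, -0.3019)

φ1=0.0°: virtual centre (0.2400, 0.0000, -0.1732), radius l
φ2=120.0°: virtual centre (-0.1606, 0.2782, -0.0845), radius l
φ3=240.0°: virtual centre (-0.1200, -0.2078, -0.1732), radius l
eliminate P² terms by subtracting sphere 1 from 2 and 3
linear system: -0.8013x+0.5564y = 0.0228−0.1774z; -0.7200x+-0.4157y = 0.0000−0.0000z
Cramer: x(z) = -0.0129+0.1005z;  y(z) = 0.0223-0.1741z
quadratic in z: (1.0404)z²+(0.2878)z+(-0.0079)=0, √Δ=0.3405 → z ∈ {-0.3019, 0.0253}; z = -0.3019 (taking z<0)
x = -0.0432, y = 0.0749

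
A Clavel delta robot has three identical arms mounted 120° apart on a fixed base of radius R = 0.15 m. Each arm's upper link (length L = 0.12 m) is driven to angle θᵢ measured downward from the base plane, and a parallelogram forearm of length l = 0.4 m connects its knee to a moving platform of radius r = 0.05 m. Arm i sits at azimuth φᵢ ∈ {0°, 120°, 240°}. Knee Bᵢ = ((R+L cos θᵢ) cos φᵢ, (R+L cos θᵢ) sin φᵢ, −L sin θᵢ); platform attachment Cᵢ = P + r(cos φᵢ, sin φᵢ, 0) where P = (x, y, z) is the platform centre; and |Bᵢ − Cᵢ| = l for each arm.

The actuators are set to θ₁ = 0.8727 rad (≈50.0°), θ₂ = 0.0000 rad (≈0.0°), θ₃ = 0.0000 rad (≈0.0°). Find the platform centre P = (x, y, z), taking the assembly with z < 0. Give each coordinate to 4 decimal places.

arm 1 at φ=0.0°: ρ1 = 0.1771;  centre 1 = (0.1771, 0.0000, -0.0919)
centre 2 = (0.2200·cos120.0°, 0.2200·sin120.0°, 0.0000) = (-0.1100, 0.1905, 0.0000)
centre 3 = (0.2200·cos240.0°, 0.2200·sin240.0°, 0.0000) = (-0.1100, -0.1905, 0.0000)
eliminate P² terms by subtracting sphere 1 from 2 and 3
[-0.5743 0.3811 0.1839]·P = 0.0086;  [-0.5743 -0.3811 0.1839]·P = 0.0086
det = 0.4376;  x = -0.0149+0.3202z,  y = 0.0000+0.0000z
quadratic in z: (1.1025)z²+(0.0609)z+(-0.1147)=0, √Δ=0.7137 → z ∈ {-0.3513, 0.2961}; z = -0.3513 (taking z<0)
x = -0.1274, y = 0.0000

(-0.1274, 0.0000, -0.3513)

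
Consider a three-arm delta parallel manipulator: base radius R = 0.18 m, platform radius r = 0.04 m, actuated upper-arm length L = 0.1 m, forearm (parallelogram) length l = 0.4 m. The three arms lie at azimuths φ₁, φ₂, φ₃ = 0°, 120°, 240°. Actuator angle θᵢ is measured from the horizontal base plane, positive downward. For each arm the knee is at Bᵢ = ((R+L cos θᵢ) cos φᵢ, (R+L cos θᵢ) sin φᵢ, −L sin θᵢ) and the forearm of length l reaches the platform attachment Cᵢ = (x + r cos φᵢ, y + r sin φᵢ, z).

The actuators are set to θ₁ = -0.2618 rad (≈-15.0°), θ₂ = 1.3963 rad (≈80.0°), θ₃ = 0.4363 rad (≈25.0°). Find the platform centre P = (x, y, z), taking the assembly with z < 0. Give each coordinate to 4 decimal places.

arm 1 at φ=0.0°: e+L cos θ1 = 0.2366;  S1 = (0.2366, 0.0000, 0.0259)
φ2=120.0°: virtual centre (-0.0787, 0.1363, -0.0985), radius l
S3 = (0.2306·cos240.0°, 0.2306·sin240.0°, -0.0423) = (-0.1153, -0.1997, -0.0423)
subtract pairs → two planes through P
linear system: -0.6305x+0.2726y = -0.0222−-0.2487z; -0.7038x+-0.3995y = -0.0017−-0.1363z
det = 0.4437;  x = 0.0210+-0.3076z,  y = -0.0328+0.2009z
into |P−S₁|² = l²: 1.1350z² + 0.0677z + -0.1118 = 0;  Δ = 0.5120;  z = -0.3451 or 0.2854 → z<0 root = -0.3451
x = 0.1271, y = -0.1021

(0.1271, -0.1021, -0.3451)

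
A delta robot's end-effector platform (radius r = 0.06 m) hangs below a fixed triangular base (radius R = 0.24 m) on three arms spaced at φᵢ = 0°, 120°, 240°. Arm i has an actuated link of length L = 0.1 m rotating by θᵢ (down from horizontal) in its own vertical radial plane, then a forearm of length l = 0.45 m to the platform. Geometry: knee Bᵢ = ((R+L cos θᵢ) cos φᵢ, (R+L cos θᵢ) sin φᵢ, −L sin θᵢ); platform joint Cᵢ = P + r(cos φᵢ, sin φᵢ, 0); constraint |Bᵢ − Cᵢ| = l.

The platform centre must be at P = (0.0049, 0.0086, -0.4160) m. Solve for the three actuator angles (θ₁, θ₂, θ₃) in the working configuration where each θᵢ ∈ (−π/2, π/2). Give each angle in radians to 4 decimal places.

arm 1 (φ=0.0°): x'=0.0049, y'=0.0086
  e−x'=0.1751;  (l²−L²−(e−x')²−y'²−z²)/2L = -0.0564
  γ=atan2(-0.4160,0.1751)=-1.1724;  ψ=arccos(-0.1251)=1.6962;  θ1=γ+ψ≈0.5238
rotate P by −φ2: (0.0050, -0.0085, -0.4160)
  A cos θ + B sin θ = C:  0.1750·cos θ + -0.4160·sin θ = -0.0563
  θ2 = atan2(B,A) + arccos(C/0.4513) = 0.5232
rotate P by −φ3: (-0.0099, -0.0001, -0.4160)
  A cos θ + B sin θ = C:  0.1899·cos θ + -0.4160·sin θ = -0.0831
  √(A²+B²)=0.4573;  θ3 = -1.1426+1.7535 ≈ 0.6109

θ₁ = 0.5238, θ₂ = 0.5232, θ₃ = 0.6109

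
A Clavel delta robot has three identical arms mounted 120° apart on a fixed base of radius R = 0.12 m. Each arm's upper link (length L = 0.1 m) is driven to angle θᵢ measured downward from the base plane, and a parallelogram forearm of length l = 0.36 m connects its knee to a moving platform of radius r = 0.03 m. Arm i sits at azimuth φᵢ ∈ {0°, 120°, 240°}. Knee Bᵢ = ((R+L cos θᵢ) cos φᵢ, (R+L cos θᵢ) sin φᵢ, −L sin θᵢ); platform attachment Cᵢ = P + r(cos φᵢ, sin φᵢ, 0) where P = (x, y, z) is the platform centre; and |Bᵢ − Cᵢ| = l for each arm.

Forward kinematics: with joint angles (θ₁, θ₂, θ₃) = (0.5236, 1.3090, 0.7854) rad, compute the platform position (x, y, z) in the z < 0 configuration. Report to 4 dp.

(0.0724, -0.0656, -0.3883)

φ1=0.0°: virtual centre (0.1766, 0.0000, -0.0500), radius l
arm 2 at φ=120.0°: (R−r)+L cos θ2 = 0.1159;  S2 = (-0.0579, 0.1004, -0.0966)
φ3=240.0°: virtual centre (-0.0804, -0.1392, -0.0707), radius l
eliminate P² terms by subtracting sphere 1 from 2 and 3
plane₁₂: -0.4691x+0.2007y+-0.0932z = -0.0109
det = 0.2337;  x = 0.0155+-0.1466z,  y = -0.0183+0.1218z
quadratic in z: (1.0363)z²+(0.1428)z+(-0.1008)=0, √Δ=0.6620 → z ∈ {-0.3883, 0.2505}; z = -0.3883 (taking z<0)
x = 0.0724, y = -0.0656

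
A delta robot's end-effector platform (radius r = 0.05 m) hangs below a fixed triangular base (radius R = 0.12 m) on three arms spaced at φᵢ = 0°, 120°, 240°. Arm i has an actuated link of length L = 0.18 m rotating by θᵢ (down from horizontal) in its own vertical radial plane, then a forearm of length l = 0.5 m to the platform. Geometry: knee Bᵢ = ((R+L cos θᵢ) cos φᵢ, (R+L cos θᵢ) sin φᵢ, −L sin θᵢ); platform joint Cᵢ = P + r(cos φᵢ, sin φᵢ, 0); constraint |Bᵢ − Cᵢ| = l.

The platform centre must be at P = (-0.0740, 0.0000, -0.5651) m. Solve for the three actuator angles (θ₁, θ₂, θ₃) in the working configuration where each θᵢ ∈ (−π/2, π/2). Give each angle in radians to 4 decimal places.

arm 1 (φ=0.0°): x'=-0.0740, y'=0.0000
  e−x'=0.1440;  (l²−L²−(e−x')²−y'²−z²)/2L = -0.3402
  θ1 = atan2(B,A) + arccos(C/0.5832) = 0.8724
φ2=120.0° → target in arm frame (0.0370, 0.0641)
  A=0.0330, B=-0.5651, C=(l²−L²−A²−y'²−z²)/(2L)=-0.2970
  θ2 = atan2(B,A) + arccos(C/0.5661) = 0.6107
arm 3 (φ=240.0°): x'=0.0370, y'=-0.0641
  e−x'=0.0330;  (l²−L²−(e−x')²−y'²−z²)/2L = -0.2970
  θ3 = atan2(B,A) + arccos(C/0.5661) = 0.6107

θ₁ = 0.8724, θ₂ = 0.6107, θ₃ = 0.6107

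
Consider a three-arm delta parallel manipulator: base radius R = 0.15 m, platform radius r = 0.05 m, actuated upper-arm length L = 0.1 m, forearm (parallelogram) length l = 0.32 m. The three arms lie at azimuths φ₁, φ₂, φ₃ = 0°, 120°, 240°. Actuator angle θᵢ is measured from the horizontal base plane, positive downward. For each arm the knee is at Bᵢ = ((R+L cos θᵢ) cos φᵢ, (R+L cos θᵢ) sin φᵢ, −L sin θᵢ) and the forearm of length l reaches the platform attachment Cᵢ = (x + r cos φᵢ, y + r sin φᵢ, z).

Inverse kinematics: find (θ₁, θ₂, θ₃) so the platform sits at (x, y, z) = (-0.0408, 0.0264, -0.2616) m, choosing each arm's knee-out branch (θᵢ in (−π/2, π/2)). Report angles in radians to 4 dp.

arm 1 (φ=0.0°): x'=-0.0408, y'=0.0264
  A=0.1408, B=-0.2616, C=(l²−L²−A²−y'²−z²)/(2L)=0.0172
  √(A²+B²)=0.2971;  θ1 = -1.0770+1.5128 ≈ 0.4358
rotate P by −φ2: (0.0433, 0.0221, -0.2616)
  e−x'=0.0567;  (l²−L²−(e−x')²−y'²−z²)/2L = 0.1013
  γ=atan2(-0.2616,0.0567)=-1.3572;  ψ=arccos(0.3784)=1.1828;  θ2=γ+ψ≈-0.1745
arm 3 (φ=240.0°): x'=-0.0025, y'=-0.0485
  A cos θ + B sin θ = C:  0.1025·cos θ + -0.2616·sin θ = 0.0556
  √(A²+B²)=0.2810;  θ3 = -1.1975+1.3717 ≈ 0.1743

θ₁ = 0.4358, θ₂ = -0.1745, θ₃ = 0.1743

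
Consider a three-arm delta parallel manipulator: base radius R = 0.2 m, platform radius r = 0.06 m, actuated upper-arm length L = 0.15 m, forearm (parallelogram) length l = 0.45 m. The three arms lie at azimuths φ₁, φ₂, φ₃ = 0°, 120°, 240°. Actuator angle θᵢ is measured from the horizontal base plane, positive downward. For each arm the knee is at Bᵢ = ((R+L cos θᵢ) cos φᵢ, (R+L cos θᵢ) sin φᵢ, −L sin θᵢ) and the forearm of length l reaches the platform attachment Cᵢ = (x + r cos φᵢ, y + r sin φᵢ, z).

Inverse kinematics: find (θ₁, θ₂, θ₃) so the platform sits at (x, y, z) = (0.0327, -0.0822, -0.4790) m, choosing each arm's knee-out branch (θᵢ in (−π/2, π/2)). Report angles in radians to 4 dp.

rotate P by −φ1: (0.0327, -0.0822, -0.4790)
  A cos θ + B sin θ = C:  0.1073·cos θ + -0.4790·sin θ = -0.2257
  √(A²+B²)=0.4909;  θ1 = -1.3504+2.0486 ≈ 0.6981
rotate P by −φ2: (-0.0875, 0.0128, -0.4790)
  A cos θ + B sin θ = C:  0.2275·cos θ + -0.4790·sin θ = -0.3379
  √(A²+B²)=0.5303;  θ2 = -1.1273+2.2617 ≈ 1.1344
φ3=240.0° → target in arm frame (0.0548, 0.0694)
  A=0.0852, B=-0.4790, C=(l²−L²−A²−y'²−z²)/(2L)=-0.2050
  θ3 = atan2(B,A) + arccos(C/0.4865) = 0.6110

θ₁ = 0.6981, θ₂ = 1.1344, θ₃ = 0.6110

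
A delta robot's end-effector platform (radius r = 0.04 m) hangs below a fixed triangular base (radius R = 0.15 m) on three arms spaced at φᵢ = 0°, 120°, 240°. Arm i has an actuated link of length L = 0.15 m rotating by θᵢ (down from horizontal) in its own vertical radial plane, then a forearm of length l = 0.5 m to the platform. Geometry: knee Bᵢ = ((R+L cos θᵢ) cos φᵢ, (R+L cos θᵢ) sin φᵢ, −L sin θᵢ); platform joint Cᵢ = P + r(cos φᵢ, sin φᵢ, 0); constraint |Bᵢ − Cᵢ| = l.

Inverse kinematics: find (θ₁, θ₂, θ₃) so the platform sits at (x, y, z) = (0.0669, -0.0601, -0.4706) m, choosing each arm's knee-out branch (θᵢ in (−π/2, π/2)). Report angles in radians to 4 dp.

θ₁ = 0.0873, θ₂ = 0.6110, θ₃ = 0.2618

rotate P by −φ1: (0.0669, -0.0601, -0.4706)
  e−x'=0.0431;  (l²−L²−(e−x')²−y'²−z²)/2L = 0.0019
  γ=atan2(-0.4706,0.0431)=-1.4795;  ψ=arccos(0.0040)=1.5668;  θ1=γ+ψ≈0.0873
arm 2 (φ=120.0°): x'=-0.0855, y'=-0.0279
  A cos θ + B sin θ = C:  0.1955·cos θ + -0.4706·sin θ = -0.1099
  γ=atan2(-0.4706,0.1955)=-1.1771;  ψ=arccos(-0.2156)=1.7881;  θ2=γ+ψ≈0.6110
arm 3 (φ=240.0°): x'=0.0186, y'=0.0880
  A=0.0914, B=-0.4706, C=(l²−L²−A²−y'²−z²)/(2L)=-0.0335
  √(A²+B²)=0.4794;  θ3 = -1.3790+1.6408 ≈ 0.2618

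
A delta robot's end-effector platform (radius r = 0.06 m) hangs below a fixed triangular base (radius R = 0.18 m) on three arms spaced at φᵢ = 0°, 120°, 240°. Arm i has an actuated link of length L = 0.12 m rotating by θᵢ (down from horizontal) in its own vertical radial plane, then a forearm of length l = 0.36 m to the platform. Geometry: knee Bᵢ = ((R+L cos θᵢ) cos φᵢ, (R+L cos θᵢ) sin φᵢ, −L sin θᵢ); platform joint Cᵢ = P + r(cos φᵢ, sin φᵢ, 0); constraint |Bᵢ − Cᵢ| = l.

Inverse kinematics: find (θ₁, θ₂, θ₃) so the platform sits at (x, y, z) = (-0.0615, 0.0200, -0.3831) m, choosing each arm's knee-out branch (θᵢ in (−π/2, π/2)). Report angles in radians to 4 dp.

arm 1 (φ=0.0°): x'=-0.0615, y'=0.0200
  e−x'=0.1815;  (l²−L²−(e−x')²−y'²−z²)/2L = -0.2704
  √(A²+B²)=0.4239;  θ1 = -1.1284+2.2627 ≈ 1.1343
arm 2 (φ=120.0°): x'=0.0481, y'=0.0433
  A=0.0719, B=-0.3831, C=(l²−L²−A²−y'²−z²)/(2L)=-0.1609
  γ=atan2(-0.3831,0.0719)=-1.3852;  ψ=arccos(-0.4127)=1.9962;  θ2=γ+ψ≈0.6110
rotate P by −φ3: (0.0134, -0.0633, -0.3831)
  A=0.1066, B=-0.3831, C=(l²−L²−A²−y'²−z²)/(2L)=-0.1955
  θ3 = atan2(B,A) + arccos(C/0.3976) = 0.7854

θ₁ = 1.1343, θ₂ = 0.6110, θ₃ = 0.7854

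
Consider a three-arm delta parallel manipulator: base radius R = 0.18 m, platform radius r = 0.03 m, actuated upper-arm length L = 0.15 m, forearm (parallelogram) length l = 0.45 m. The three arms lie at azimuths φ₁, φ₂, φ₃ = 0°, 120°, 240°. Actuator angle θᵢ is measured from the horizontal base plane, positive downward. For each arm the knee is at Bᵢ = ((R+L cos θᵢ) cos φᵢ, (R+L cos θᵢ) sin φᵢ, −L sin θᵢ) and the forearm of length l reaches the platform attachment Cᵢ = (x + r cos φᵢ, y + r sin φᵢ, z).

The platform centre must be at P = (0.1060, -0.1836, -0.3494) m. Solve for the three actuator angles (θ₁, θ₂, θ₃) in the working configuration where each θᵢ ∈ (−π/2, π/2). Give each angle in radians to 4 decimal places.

θ₁ = -0.0872, θ₂ = 1.3089, θ₃ = -0.0872

arm 1 (φ=0.0°): x'=0.1060, y'=-0.1836
  e−x'=0.0440;  (l²−L²−(e−x')²−y'²−z²)/2L = 0.0742
  γ=atan2(-0.3494,0.0440)=-1.4455;  ψ=arccos(0.2108)=1.3584;  θ1=γ+ψ≈-0.0872
rotate P by −φ2: (-0.2120, 0.0000, -0.3494)
  A=0.3620, B=-0.3494, C=(l²−L²−A²−y'²−z²)/(2L)=-0.2438
  γ=atan2(-0.3494,0.3620)=-0.7677;  ψ=arccos(-0.4845)=2.0766;  θ2=γ+ψ≈1.3089
φ3=240.0° → target in arm frame (0.1060, 0.1836)
  A=0.0440, B=-0.3494, C=(l²−L²−A²−y'²−z²)/(2L)=0.0743
  √(A²+B²)=0.3522;  θ3 = -1.4455+1.3584 ≈ -0.0872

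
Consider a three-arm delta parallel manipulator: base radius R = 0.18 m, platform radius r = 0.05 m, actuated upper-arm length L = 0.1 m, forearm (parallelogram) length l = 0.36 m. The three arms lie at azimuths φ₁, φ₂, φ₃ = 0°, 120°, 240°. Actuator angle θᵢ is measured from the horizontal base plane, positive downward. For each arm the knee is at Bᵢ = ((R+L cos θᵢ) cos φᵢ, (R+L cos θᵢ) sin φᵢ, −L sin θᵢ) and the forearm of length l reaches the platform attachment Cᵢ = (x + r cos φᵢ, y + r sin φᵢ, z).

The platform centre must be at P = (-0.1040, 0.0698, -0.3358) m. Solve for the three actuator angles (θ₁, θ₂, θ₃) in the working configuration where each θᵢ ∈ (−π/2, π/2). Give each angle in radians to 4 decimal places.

θ₁ = 1.3095, θ₂ = 0.0003, θ₃ = 0.7859

φ1=0.0° → target in arm frame (-0.1040, 0.0698)
  e−x'=0.2340;  (l²−L²−(e−x')²−y'²−z²)/2L = -0.2639
  √(A²+B²)=0.4093;  θ1 = -0.9622+2.2717 ≈ 1.3095
rotate P by −φ2: (0.1124, 0.0552, -0.3358)
  e−x'=0.0176;  (l²−L²−(e−x')²−y'²−z²)/2L = 0.0174
  θ2 = atan2(B,A) + arccos(C/0.3363) = 0.0003
arm 3 (φ=240.0°): x'=-0.0084, y'=-0.1250
  A cos θ + B sin θ = C:  0.1384·cos θ + -0.3358·sin θ = -0.1397
  γ=atan2(-0.3358,0.1384)=-1.1797;  ψ=arccos(-0.3847)=1.9657;  θ3=γ+ψ≈0.7859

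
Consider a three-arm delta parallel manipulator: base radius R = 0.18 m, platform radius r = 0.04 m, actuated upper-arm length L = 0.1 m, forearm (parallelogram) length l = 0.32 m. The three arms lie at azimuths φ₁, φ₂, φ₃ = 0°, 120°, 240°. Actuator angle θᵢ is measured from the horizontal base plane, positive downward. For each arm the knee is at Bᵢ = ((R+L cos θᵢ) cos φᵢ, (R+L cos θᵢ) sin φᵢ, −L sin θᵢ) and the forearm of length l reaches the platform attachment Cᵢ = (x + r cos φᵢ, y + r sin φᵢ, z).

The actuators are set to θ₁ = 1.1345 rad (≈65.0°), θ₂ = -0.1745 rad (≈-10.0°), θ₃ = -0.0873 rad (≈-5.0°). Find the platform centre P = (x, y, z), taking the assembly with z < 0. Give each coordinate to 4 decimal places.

(-0.1055, 0.0046, -0.2305)

centre 1 = (0.1823·cos0.0°, 0.1823·sin0.0°, -0.0906) = (0.1823, 0.0000, -0.0906)
arm 2 at φ=120.0°: ρ2 = 0.2385;  centre 2 = (-0.1192, 0.2065, 0.0174)
centre 3 = (0.2396·cos240.0°, 0.2396·sin240.0°, 0.0087) = (-0.1198, -0.2075, 0.0087)
subtract pairs → two planes through P
plane₁₂: -0.6030x+0.4131y+0.2160z = 0.0157
Cramer: x(z) = -0.0263+0.3436z;  y(z) = -0.0003-0.0213z
sphere 1 gives Az²+Bz+C=0 with A=1.1185, B=0.0379, C=-0.0507;  B²−4AC=0.2281;  roots -0.2305, 0.1966;  negative root z = -0.2305
x = -0.1055, y = 0.0046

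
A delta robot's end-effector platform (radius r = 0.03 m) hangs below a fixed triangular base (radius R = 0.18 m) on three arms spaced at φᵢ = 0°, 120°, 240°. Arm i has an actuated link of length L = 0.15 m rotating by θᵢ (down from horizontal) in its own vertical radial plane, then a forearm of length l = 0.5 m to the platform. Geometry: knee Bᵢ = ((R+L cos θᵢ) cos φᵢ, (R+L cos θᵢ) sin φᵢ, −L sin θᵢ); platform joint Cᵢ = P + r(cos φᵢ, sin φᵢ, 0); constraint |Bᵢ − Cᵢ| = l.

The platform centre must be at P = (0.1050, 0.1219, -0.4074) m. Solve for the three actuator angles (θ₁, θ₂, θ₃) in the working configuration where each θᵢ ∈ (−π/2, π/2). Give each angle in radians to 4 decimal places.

θ₁ = -0.2615, θ₂ = 0.0001, θ₃ = 0.8731

φ1=0.0° → target in arm frame (0.1050, 0.1219)
  A=0.0450, B=-0.4074, C=(l²−L²−A²−y'²−z²)/(2L)=0.1488
  θ1 = atan2(B,A) + arccos(C/0.4099) = -0.2615
rotate P by −φ2: (0.0531, -0.1519, -0.4074)
  e−x'=0.0969;  (l²−L²−(e−x')²−y'²−z²)/2L = 0.0969
  θ2 = atan2(B,A) + arccos(C/0.4188) = 0.0001
φ3=240.0° → target in arm frame (-0.1581, 0.0300)
  e−x'=0.3081;  (l²−L²−(e−x')²−y'²−z²)/2L = -0.1143
  γ=atan2(-0.4074,0.3081)=-0.9234;  ψ=arccos(-0.2237)=1.7964;  θ3=γ+ψ≈0.8731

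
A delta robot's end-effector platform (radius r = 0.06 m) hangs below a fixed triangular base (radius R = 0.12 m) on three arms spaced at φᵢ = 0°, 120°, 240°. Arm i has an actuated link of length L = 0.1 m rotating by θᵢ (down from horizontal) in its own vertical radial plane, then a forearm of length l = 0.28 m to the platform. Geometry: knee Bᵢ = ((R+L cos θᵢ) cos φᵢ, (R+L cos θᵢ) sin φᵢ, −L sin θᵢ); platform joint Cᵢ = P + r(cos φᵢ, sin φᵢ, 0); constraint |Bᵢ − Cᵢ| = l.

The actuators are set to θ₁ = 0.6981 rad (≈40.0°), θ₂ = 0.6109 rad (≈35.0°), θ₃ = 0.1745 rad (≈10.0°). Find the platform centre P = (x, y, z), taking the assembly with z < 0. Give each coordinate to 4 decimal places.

(-0.0377, -0.0455, -0.2786)

φ1=0.0°: virtual centre (0.1366, 0.0000, -0.0643), radius l
centre 2 = (0.1419·cos120.0°, 0.1419·sin120.0°, -0.0574) = (-0.0710, 0.1229, -0.0574)
φ3=240.0°: virtual centre (-0.0792, -0.1372, -0.0174), radius l
eliminate P² terms by subtracting sphere 1 from 2 and 3
plane₁₂: -0.4151x+0.2458y+0.0138z = 0.0006
Cramer: x(z) = -0.0037+0.1221z;  y(z) = -0.0037+0.1499z
sphere 1 gives Az²+Bz+C=0 with A=1.0374, B=0.0932, C=-0.0546;  B²−4AC=0.2351;  roots -0.2786, 0.1888;  negative root z = -0.2786
x = -0.0377, y = -0.0455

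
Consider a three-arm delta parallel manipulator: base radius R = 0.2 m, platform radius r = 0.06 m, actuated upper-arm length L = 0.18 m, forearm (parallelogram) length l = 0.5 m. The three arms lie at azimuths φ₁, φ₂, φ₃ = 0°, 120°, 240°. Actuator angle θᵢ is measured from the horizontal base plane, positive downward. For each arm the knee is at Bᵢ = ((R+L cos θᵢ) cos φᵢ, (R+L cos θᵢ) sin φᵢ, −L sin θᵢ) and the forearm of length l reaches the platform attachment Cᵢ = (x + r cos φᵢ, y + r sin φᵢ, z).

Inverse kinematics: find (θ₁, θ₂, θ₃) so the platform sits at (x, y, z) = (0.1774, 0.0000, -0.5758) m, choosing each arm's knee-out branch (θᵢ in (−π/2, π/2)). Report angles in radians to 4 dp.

φ1=0.0° → target in arm frame (0.1774, 0.0000)
  e−x'=-0.0374;  (l²−L²−(e−x')²−y'²−z²)/2L = -0.3204
  θ1 = atan2(B,A) + arccos(C/0.5770) = 0.5238
rotate P by −φ2: (-0.0887, -0.1536, -0.5758)
  e−x'=0.2287;  (l²−L²−(e−x')²−y'²−z²)/2L = -0.5274
  θ2 = atan2(B,A) + arccos(C/0.6196) = 1.3964
rotate P by −φ3: (-0.0887, 0.1536, -0.5758)
  A=0.2287, B=-0.5758, C=(l²−L²−A²−y'²−z²)/(2L)=-0.5274
  √(A²+B²)=0.6196;  θ3 = -1.1927+2.5891 ≈ 1.3964

θ₁ = 0.5238, θ₂ = 1.3964, θ₃ = 1.3964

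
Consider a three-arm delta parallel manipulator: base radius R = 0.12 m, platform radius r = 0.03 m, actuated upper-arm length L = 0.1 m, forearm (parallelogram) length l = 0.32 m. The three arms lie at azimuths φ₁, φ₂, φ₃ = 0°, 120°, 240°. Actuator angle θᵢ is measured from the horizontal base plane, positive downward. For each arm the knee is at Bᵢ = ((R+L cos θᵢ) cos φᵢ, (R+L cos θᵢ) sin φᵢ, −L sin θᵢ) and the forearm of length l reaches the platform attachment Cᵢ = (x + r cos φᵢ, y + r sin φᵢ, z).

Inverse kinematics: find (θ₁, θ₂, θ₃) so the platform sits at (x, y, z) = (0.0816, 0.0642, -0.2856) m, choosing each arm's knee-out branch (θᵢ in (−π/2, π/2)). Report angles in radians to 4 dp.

φ1=0.0° → target in arm frame (0.0816, 0.0642)
  A cos θ + B sin θ = C:  0.0084·cos θ + -0.2856·sin θ = 0.0332
  γ=atan2(-0.2856,0.0084)=-1.5414;  ψ=arccos(0.1162)=1.4543;  θ1=γ+ψ≈-0.0871
rotate P by −φ2: (0.0148, -0.1028, -0.2856)
  A cos θ + B sin θ = C:  0.0752·cos θ + -0.2856·sin θ = -0.0269
  √(A²+B²)=0.2953;  θ2 = -1.3133+1.6621 ≈ 0.3487
arm 3 (φ=240.0°): x'=-0.0964, y'=0.0386
  e−x'=0.1864;  (l²−L²−(e−x')²−y'²−z²)/2L = -0.1270
  θ3 = atan2(B,A) + arccos(C/0.3410) = 0.9598

θ₁ = -0.0871, θ₂ = 0.3487, θ₃ = 0.9598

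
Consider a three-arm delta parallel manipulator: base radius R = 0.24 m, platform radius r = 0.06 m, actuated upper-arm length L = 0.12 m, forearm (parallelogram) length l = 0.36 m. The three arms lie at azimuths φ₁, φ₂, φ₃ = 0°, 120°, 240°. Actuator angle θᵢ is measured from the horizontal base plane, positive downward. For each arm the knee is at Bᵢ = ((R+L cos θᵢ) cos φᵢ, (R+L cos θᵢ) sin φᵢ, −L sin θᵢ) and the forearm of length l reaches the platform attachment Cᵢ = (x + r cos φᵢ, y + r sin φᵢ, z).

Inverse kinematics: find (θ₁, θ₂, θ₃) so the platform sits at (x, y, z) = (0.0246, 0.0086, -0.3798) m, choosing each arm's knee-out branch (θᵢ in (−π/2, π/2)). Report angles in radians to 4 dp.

θ₁ = 0.9599, θ₂ = 1.1346, θ₃ = 1.2214

rotate P by −φ1: (0.0246, 0.0086, -0.3798)
  A=0.1554, B=-0.3798, C=(l²−L²−A²−y'²−z²)/(2L)=-0.2220
  √(A²+B²)=0.4104;  θ1 = -1.1824+2.1423 ≈ 0.9599
rotate P by −φ2: (-0.0049, -0.0256, -0.3798)
  A=0.1849, B=-0.3798, C=(l²−L²−A²−y'²−z²)/(2L)=-0.2661
  θ2 = atan2(B,A) + arccos(C/0.4224) = 1.1346
rotate P by −φ3: (-0.0197, 0.0170, -0.3798)
  e−x'=0.1997;  (l²−L²−(e−x')²−y'²−z²)/2L = -0.2885
  θ3 = atan2(B,A) + arccos(C/0.4291) = 1.2214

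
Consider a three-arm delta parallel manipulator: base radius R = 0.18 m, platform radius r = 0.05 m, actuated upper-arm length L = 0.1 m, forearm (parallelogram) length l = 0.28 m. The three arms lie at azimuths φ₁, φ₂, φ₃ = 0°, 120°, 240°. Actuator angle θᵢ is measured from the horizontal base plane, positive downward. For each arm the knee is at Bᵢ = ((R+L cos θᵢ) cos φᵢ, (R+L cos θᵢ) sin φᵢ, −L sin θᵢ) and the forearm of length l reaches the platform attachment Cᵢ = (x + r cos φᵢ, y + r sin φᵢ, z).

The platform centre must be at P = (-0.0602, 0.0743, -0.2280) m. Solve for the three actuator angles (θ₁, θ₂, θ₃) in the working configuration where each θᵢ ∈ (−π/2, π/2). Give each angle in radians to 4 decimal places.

θ₁ = 1.1350, θ₂ = -0.1747, θ₃ = 0.9603

rotate P by −φ1: (-0.0602, 0.0743, -0.2280)
  A cos θ + B sin θ = C:  0.1902·cos θ + -0.2280·sin θ = -0.1264
  θ1 = atan2(B,A) + arccos(C/0.2969) = 1.1350
rotate P by −φ2: (0.0944, 0.0150, -0.2280)
  A cos θ + B sin θ = C:  0.0356·cos θ + -0.2280·sin θ = 0.0746
  θ2 = atan2(B,A) + arccos(C/0.2308) = -0.1747
φ3=240.0° → target in arm frame (-0.0342, -0.0893)
  A cos θ + B sin θ = C:  0.1642·cos θ + -0.2280·sin θ = -0.0927
  √(A²+B²)=0.2810;  θ3 = -0.9465+1.9068 ≈ 0.9603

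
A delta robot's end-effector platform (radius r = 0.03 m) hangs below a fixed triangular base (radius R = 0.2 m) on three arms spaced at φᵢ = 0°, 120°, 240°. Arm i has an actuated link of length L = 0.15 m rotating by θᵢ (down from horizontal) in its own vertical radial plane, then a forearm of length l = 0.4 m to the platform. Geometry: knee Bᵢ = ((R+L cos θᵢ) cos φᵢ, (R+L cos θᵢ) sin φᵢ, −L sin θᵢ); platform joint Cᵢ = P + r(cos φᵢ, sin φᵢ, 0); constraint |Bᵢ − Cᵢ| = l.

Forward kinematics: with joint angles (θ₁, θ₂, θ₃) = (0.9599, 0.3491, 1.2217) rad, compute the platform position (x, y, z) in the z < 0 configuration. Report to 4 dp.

S1 = (0.2560·cos0.0°, 0.2560·sin0.0°, -0.1229) = (0.2560, 0.0000, -0.1229)
φ2=120.0°: virtual centre (-0.1555, 0.2693, -0.0513), radius l
S3 = (0.2213·cos240.0°, 0.2213·sin240.0°, -0.1410) = (-0.1107, -0.1917, -0.1410)
subtract pairs → two planes through P
[-0.8230 0.5386 0.1431]·P = 0.0187;  [-0.7334 -0.3833 -0.0362]·P = -0.0118
det = 0.7105;  x = -0.0011+0.0498z,  y = 0.0330+-0.1896z
quadratic in z: (1.0384)z²+(0.2076)z+(-0.0777)=0, √Δ=0.6048 → z ∈ {-0.3912, 0.1912}; z = -0.3912 (taking z<0)
x = -0.0206, y = 0.1071

(-0.0206, 0.1071, -0.3912)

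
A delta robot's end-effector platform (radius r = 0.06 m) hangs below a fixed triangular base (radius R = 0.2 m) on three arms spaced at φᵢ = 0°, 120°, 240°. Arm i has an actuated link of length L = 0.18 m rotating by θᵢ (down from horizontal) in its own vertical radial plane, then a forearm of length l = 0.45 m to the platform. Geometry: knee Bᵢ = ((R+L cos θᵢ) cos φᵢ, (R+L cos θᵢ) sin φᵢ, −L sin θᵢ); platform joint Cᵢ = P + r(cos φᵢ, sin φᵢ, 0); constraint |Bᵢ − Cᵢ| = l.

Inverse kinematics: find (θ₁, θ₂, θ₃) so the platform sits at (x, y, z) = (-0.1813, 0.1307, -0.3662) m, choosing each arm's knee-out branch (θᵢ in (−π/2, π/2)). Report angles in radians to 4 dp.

θ₁ = 1.2217, θ₂ = -0.3493, θ₃ = 0.6978

arm 1 (φ=0.0°): x'=-0.1813, y'=0.1307
  A cos θ + B sin θ = C:  0.3213·cos θ + -0.3662·sin θ = -0.2342
  √(A²+B²)=0.4872;  θ1 = -0.8506+2.0723 ≈ 1.2217
rotate P by −φ2: (0.2038, 0.0917, -0.3662)
  e−x'=-0.0638;  (l²−L²−(e−x')²−y'²−z²)/2L = 0.0653
  γ=atan2(-0.3662,-0.0638)=-1.7434;  ψ=arccos(0.1758)=1.3941;  θ2=γ+ψ≈-0.3493
arm 3 (φ=240.0°): x'=-0.0225, y'=-0.2224
  A=0.1625, B=-0.3662, C=(l²−L²−A²−y'²−z²)/(2L)=-0.1107
  θ3 = atan2(B,A) + arccos(C/0.4007) = 0.6978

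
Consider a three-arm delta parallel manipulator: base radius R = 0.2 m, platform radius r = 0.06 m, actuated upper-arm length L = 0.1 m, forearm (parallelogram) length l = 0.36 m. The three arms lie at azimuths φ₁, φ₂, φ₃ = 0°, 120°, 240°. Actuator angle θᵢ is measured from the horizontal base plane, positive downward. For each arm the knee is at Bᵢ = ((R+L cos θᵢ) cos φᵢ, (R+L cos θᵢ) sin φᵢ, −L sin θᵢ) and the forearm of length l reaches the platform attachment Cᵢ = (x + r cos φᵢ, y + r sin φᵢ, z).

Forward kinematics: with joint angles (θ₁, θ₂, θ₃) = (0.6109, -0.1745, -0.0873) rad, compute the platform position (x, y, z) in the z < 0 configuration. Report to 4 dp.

arm 1 at φ=0.0°: ρ1 = 0.2219;  O1 = (0.2219, 0.0000, -0.0574)
φ2=120.0°: virtual centre (-0.1192, 0.2065, 0.0174), radius l
O3 = (0.2396·cos240.0°, 0.2396·sin240.0°, 0.0087) = (-0.1198, -0.2075, 0.0087)
eliminate P² terms by subtracting sphere 1 from 2 and 3
[-0.6823 0.4131 0.1494]·P = 0.0046;  [-0.6834 -0.4150 0.1322]·P = 0.0050
Cramer: x(z) = -0.0070+0.2062z;  y(z) = -0.0004-0.0212z
quadratic in z: (1.0430)z²+(0.0203)z+(-0.0739)=0, √Δ=0.5556 → z ∈ {-0.2761, 0.2566}; z = -0.2761 (taking z<0)
x = -0.0640, y = 0.0055

(-0.0640, 0.0055, -0.2761)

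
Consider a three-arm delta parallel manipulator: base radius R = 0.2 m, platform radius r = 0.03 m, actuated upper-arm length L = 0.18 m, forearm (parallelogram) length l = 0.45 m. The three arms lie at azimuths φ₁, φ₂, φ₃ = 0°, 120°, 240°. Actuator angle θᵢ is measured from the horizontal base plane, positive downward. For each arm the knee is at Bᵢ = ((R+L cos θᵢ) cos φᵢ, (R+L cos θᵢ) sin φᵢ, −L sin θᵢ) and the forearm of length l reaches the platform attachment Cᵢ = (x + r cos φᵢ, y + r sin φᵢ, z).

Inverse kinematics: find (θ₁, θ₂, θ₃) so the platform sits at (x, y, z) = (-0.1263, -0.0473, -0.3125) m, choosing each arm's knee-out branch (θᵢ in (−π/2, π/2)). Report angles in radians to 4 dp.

θ₁ = 0.8725, θ₂ = 0.1743, θ₃ = -0.3489

rotate P by −φ1: (-0.1263, -0.0473, -0.3125)
  A cos θ + B sin θ = C:  0.2963·cos θ + -0.3125·sin θ = -0.0489
  θ1 = atan2(B,A) + arccos(C/0.4306) = 0.8725
φ2=120.0° → target in arm frame (0.0222, 0.1330)
  e−x'=0.1478;  (l²−L²−(e−x')²−y'²−z²)/2L = 0.0914
  √(A²+B²)=0.3457;  θ2 = -1.1290+1.3033 ≈ 0.1743
arm 3 (φ=240.0°): x'=0.1041, y'=-0.0857
  e−x'=0.0659;  (l²−L²−(e−x')²−y'²−z²)/2L = 0.1688
  γ=atan2(-0.3125,0.0659)=-1.3630;  ψ=arccos(0.5284)=1.0141;  θ3=γ+ψ≈-0.3489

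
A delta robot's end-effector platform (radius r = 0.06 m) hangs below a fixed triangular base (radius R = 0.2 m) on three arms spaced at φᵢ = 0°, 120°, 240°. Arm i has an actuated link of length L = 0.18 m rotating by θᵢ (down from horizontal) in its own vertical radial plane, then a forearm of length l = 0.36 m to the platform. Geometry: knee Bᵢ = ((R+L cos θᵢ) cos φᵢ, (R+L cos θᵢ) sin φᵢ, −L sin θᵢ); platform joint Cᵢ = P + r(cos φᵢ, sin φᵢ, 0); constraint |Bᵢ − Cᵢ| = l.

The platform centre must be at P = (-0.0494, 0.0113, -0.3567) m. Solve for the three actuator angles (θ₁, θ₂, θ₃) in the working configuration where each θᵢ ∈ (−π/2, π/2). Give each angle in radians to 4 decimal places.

φ1=0.0° → target in arm frame (-0.0494, 0.0113)
  A=0.1894, B=-0.3567, C=(l²−L²−A²−y'²−z²)/(2L)=-0.1834
  √(A²+B²)=0.4039;  θ1 = -1.0827+2.0423 ≈ 0.9596
rotate P by −φ2: (0.0345, 0.0371, -0.3567)
  e−x'=0.1055;  (l²−L²−(e−x')²−y'²−z²)/2L = -0.1182
  γ=atan2(-0.3567,0.1055)=-1.2832;  ψ=arccos(-0.3177)=1.8941;  θ2=γ+ψ≈0.6109
φ3=240.0° → target in arm frame (0.0149, -0.0484)
  A cos θ + B sin θ = C:  0.1251·cos θ + -0.3567·sin θ = -0.1334
  γ=atan2(-0.3567,0.1251)=-1.2335;  ψ=arccos(-0.3529)=1.9315;  θ3=γ+ψ≈0.6980

θ₁ = 0.9596, θ₂ = 0.6109, θ₃ = 0.6980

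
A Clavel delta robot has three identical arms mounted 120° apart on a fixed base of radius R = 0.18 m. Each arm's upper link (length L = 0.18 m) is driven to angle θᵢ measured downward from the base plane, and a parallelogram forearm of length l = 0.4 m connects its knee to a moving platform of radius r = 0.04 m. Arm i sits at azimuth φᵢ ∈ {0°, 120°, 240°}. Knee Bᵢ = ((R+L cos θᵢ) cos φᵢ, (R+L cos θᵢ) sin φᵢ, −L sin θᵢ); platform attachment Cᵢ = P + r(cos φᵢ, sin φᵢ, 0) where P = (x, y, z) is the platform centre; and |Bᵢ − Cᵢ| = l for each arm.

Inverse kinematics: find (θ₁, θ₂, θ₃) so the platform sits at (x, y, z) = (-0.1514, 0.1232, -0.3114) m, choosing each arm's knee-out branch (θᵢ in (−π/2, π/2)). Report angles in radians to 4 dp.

θ₁ = 1.2217, θ₂ = -0.3491, θ₃ = 0.7855

rotate P by −φ1: (-0.1514, 0.1232, -0.3114)
  A cos θ + B sin θ = C:  0.2914·cos θ + -0.3114·sin θ = -0.1930
  √(A²+B²)=0.4265;  θ1 = -0.8186+2.0403 ≈ 1.2217
rotate P by −φ2: (0.1824, 0.0695, -0.3114)
  A=-0.0424, B=-0.3114, C=(l²−L²−A²−y'²−z²)/(2L)=0.0667
  γ=atan2(-0.3114,-0.0424)=-1.7061;  ψ=arccos(0.2121)=1.3570;  θ2=γ+ψ≈-0.3491
arm 3 (φ=240.0°): x'=-0.0310, y'=-0.1927
  A=0.1710, B=-0.3114, C=(l²−L²−A²−y'²−z²)/(2L)=-0.0993
  γ=atan2(-0.3114,0.1710)=-1.0686;  ψ=arccos(-0.2795)=1.8541;  θ3=γ+ψ≈0.7855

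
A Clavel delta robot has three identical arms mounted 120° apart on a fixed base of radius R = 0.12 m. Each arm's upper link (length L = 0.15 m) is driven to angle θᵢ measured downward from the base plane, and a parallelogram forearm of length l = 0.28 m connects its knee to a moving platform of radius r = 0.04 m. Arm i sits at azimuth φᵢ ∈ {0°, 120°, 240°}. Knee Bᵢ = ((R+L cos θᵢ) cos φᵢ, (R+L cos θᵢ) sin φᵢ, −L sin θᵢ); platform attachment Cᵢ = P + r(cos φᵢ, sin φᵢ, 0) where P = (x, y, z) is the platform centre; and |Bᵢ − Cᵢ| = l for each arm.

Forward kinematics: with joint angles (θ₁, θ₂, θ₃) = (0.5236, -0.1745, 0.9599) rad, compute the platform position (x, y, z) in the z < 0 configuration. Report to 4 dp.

O1 = (0.2099·cos0.0°, 0.2099·sin0.0°, -0.0750) = (0.2099, 0.0000, -0.0750)
φ2=120.0°: virtual centre (-0.1139, 0.1972, 0.0260), radius l
arm 3 at φ=240.0°: e+L cos θ3 = 0.1660;  O3 = (-0.0830, -0.1438, -0.1229)
|O₂|²−|O₁|² = 0.0029;  |O₃|²−|O₁|² = -0.0070
plane₁₂: -0.6475x+0.3944y+0.2021z = 0.0029
det = 0.4173;  x = 0.0047+0.0488z,  y = 0.0149+-0.4323z
quadratic in z: (1.1892)z²+(0.1171)z+(-0.0304)=0, √Δ=0.3981 → z ∈ {-0.2166, 0.1181}; z = -0.2166 (taking z<0)
x = -0.0059, y = 0.1085

(-0.0059, 0.1085, -0.2166)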